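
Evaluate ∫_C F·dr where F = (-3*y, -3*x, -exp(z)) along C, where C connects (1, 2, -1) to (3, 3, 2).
-21 - exp(2) + exp(-1)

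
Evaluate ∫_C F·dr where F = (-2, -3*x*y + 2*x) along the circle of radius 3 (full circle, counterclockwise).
18*pi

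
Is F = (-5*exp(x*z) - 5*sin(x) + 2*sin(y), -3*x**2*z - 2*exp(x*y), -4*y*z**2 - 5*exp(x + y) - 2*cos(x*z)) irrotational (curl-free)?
No, ∇×F = (3*x**2 - 4*z**2 - 5*exp(x + y), -5*x*exp(x*z) - 2*z*sin(x*z) + 5*exp(x + y), -6*x*z - 2*y*exp(x*y) - 2*cos(y))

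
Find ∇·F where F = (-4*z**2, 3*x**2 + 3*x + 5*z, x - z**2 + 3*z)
3 - 2*z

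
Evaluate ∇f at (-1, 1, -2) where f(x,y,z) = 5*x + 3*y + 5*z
(5, 3, 5)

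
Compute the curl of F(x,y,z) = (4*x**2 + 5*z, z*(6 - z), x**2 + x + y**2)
(2*y + 2*z - 6, 4 - 2*x, 0)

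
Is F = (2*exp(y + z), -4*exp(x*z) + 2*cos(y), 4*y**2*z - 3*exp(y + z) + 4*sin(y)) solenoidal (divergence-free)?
No, ∇·F = 4*y**2 - 3*exp(y + z) - 2*sin(y)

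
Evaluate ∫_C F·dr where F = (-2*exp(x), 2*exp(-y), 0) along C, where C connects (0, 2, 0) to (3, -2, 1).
-2*exp(3) - 2*exp(2) + 2*exp(-2) + 2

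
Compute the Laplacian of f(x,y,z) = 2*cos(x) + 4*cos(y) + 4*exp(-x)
-2*cos(x) - 4*cos(y) + 4*exp(-x)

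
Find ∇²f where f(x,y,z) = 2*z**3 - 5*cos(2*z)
12*z + 20*cos(2*z)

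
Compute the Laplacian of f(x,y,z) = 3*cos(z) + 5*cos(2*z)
-3*cos(z) - 20*cos(2*z)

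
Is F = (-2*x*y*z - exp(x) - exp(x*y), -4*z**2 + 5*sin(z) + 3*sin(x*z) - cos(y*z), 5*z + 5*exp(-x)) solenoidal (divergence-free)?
No, ∇·F = -2*y*z - y*exp(x*y) + z*sin(y*z) - exp(x) + 5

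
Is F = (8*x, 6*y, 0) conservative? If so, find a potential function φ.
Yes, F is conservative. φ = 4*x**2 + 3*y**2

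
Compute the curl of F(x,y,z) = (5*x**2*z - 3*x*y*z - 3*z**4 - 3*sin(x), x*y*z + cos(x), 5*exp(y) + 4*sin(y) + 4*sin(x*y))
(-x*y + 4*x*cos(x*y) + 5*exp(y) + 4*cos(y), 5*x**2 - 3*x*y - 4*y*cos(x*y) - 12*z**3, 3*x*z + y*z - sin(x))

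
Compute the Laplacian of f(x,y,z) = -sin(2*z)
4*sin(2*z)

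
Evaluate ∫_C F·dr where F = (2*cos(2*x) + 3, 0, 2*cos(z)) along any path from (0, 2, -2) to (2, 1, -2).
sin(4) + 6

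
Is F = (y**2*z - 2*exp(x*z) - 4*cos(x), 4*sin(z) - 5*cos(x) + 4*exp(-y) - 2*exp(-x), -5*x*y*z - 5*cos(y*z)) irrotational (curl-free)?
No, ∇×F = (-5*x*z + 5*z*sin(y*z) - 4*cos(z), -2*x*exp(x*z) + y**2 + 5*y*z, -2*y*z + 5*sin(x) + 2*exp(-x))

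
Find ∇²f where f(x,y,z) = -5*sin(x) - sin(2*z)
5*sin(x) + 4*sin(2*z)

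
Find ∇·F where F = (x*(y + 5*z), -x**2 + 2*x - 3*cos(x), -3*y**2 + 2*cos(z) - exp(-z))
y + 5*z - 2*sin(z) + exp(-z)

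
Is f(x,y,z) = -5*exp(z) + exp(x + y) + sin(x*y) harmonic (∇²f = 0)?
No, ∇²f = -x**2*sin(x*y) - y**2*sin(x*y) - 5*exp(z) + 2*exp(x + y)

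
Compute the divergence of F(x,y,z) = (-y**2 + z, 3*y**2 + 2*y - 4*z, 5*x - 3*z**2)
6*y - 6*z + 2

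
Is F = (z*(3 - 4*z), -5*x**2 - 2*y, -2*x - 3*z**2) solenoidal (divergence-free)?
No, ∇·F = -6*z - 2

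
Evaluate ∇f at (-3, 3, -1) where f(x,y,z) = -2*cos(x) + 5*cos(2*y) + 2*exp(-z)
(-2*sin(3), -10*sin(6), -2*E)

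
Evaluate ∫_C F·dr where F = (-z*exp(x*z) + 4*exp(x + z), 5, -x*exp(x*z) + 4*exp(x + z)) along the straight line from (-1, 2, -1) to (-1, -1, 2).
-15 - 5*exp(-2) + 5*E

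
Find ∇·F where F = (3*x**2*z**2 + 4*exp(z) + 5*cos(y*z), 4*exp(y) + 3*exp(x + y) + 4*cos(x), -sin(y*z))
6*x*z**2 - y*cos(y*z) + 4*exp(y) + 3*exp(x + y)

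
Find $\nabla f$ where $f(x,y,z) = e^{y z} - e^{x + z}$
(-exp(x + z), z*exp(y*z), y*exp(y*z) - exp(x + z))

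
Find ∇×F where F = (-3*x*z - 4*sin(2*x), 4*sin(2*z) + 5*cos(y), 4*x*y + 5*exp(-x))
(4*x - 8*cos(2*z), -3*x - 4*y + 5*exp(-x), 0)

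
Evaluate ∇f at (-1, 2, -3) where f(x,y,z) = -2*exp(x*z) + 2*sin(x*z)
(-6*cos(3) + 6*exp(3), 0, -2*cos(3) + 2*exp(3))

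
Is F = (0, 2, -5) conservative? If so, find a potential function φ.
Yes, F is conservative. φ = 2*y - 5*z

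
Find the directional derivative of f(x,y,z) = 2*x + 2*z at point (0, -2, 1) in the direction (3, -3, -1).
4*sqrt(19)/19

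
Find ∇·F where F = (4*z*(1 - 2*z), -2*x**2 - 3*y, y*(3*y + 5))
-3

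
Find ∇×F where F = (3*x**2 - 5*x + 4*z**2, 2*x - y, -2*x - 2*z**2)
(0, 8*z + 2, 2)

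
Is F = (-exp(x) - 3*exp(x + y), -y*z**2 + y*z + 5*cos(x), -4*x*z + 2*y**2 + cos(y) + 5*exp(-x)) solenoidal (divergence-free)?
No, ∇·F = -4*x - z**2 + z - exp(x) - 3*exp(x + y)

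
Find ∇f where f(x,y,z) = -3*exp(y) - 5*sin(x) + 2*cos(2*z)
(-5*cos(x), -3*exp(y), -4*sin(2*z))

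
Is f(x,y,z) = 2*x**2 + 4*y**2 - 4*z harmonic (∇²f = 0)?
No, ∇²f = 12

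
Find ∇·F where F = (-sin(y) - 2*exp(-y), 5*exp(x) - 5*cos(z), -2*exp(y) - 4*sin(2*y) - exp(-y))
0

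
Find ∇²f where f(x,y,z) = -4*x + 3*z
0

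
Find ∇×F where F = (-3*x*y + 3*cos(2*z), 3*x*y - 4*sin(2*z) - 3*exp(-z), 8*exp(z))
(8*cos(2*z) - 3*exp(-z), -6*sin(2*z), 3*x + 3*y)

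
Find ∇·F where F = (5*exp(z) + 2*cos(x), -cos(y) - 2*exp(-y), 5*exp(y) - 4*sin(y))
-2*sin(x) + sin(y) + 2*exp(-y)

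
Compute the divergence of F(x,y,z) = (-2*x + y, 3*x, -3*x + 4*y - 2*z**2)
-4*z - 2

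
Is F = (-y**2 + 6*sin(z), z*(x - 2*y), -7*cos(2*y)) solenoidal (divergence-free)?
No, ∇·F = -2*z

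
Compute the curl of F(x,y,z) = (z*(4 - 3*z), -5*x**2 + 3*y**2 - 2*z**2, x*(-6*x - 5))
(4*z, 12*x - 6*z + 9, -10*x)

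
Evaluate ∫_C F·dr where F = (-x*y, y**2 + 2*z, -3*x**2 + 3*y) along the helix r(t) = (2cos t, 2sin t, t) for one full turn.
-12*pi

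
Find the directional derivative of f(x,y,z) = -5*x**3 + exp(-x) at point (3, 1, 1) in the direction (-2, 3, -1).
sqrt(14)*(1 + 135*exp(3))*exp(-3)/7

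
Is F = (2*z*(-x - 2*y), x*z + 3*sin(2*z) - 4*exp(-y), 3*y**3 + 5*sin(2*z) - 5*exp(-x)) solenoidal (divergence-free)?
No, ∇·F = -2*z + 10*cos(2*z) + 4*exp(-y)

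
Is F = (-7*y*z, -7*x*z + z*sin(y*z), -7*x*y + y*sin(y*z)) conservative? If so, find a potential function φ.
Yes, F is conservative. φ = -7*x*y*z - cos(y*z)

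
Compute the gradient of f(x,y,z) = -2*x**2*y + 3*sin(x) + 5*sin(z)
(-4*x*y + 3*cos(x), -2*x**2, 5*cos(z))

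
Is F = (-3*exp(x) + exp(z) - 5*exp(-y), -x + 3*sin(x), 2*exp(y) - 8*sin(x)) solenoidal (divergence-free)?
No, ∇·F = -3*exp(x)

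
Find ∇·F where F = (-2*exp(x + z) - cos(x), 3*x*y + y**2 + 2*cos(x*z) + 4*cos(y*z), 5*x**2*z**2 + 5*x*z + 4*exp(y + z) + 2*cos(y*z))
10*x**2*z + 8*x - 2*y*sin(y*z) + 2*y - 4*z*sin(y*z) - 2*exp(x + z) + 4*exp(y + z) + sin(x)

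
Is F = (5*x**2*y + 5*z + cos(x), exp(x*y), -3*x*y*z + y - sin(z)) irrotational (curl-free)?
No, ∇×F = (-3*x*z + 1, 3*y*z + 5, -5*x**2 + y*exp(x*y))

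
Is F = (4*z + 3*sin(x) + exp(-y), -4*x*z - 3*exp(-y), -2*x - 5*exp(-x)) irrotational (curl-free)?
No, ∇×F = (4*x, 6 - 5*exp(-x), -4*z + exp(-y))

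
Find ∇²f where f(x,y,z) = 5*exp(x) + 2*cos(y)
5*exp(x) - 2*cos(y)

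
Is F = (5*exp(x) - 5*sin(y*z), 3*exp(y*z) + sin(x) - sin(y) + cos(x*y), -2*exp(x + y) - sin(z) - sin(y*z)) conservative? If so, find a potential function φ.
No, ∇×F = (-3*y*exp(y*z) - z*cos(y*z) - 2*exp(x + y), -5*y*cos(y*z) + 2*exp(x + y), -y*sin(x*y) + 5*z*cos(y*z) + cos(x)) ≠ 0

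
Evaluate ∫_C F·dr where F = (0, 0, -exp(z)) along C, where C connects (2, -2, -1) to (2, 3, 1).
-2*sinh(1)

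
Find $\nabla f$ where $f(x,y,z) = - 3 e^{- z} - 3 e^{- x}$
(3*exp(-x), 0, 3*exp(-z))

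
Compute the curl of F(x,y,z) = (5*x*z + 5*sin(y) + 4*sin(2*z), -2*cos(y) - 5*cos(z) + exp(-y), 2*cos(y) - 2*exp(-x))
(-2*sin(y) - 5*sin(z), 5*x + 8*cos(2*z) - 2*exp(-x), -5*cos(y))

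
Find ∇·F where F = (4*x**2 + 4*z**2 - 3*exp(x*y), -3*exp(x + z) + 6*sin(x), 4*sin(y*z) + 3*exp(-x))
8*x - 3*y*exp(x*y) + 4*y*cos(y*z)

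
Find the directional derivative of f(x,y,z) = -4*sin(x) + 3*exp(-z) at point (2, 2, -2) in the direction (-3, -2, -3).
3*sqrt(22)*(4*cos(2) + 3*exp(2))/22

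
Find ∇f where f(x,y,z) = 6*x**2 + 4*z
(12*x, 0, 4)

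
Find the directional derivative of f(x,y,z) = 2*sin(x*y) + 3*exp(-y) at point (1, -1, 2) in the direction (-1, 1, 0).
sqrt(2)*(-3*E + 4*cos(1))/2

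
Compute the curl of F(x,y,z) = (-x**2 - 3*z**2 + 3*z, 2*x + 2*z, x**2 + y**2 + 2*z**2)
(2*y - 2, -2*x - 6*z + 3, 2)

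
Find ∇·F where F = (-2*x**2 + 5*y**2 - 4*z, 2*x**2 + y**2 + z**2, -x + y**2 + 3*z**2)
-4*x + 2*y + 6*z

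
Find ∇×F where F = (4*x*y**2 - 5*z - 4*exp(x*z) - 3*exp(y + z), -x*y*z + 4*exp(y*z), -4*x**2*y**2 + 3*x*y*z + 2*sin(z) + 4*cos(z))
(-8*x**2*y + x*y + 3*x*z - 4*y*exp(y*z), 8*x*y**2 - 4*x*exp(x*z) - 3*y*z - 3*exp(y + z) - 5, -8*x*y - y*z + 3*exp(y + z))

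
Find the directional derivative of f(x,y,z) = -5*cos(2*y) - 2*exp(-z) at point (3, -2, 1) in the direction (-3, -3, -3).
2*sqrt(3)*(5*E*sin(4) - 1)*exp(-1)/3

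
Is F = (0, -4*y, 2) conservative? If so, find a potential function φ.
Yes, F is conservative. φ = -2*y**2 + 2*z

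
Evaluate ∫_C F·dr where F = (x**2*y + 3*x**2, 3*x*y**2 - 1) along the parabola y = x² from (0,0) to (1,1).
37/35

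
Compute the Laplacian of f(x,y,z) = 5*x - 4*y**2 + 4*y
-8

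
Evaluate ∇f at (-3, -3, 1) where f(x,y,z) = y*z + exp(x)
(exp(-3), 1, -3)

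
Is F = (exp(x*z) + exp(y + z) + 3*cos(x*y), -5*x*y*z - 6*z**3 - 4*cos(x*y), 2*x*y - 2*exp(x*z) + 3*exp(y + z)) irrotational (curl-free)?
No, ∇×F = (5*x*y + 2*x + 18*z**2 + 3*exp(y + z), x*exp(x*z) - 2*y + 2*z*exp(x*z) + exp(y + z), 3*x*sin(x*y) - 5*y*z + 4*y*sin(x*y) - exp(y + z))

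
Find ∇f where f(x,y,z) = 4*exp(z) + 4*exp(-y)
(0, -4*exp(-y), 4*exp(z))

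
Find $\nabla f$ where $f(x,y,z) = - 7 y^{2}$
(0, -14*y, 0)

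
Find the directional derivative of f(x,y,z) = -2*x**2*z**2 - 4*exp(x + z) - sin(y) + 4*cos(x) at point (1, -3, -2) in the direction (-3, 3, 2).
sqrt(22)*(4 - 3*E*cos(3) + 12*E*sin(1) + 64*E)*exp(-1)/22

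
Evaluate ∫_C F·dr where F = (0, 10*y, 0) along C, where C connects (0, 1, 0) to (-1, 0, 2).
-5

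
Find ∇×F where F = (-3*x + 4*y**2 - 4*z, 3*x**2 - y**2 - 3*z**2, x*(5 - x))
(6*z, 2*x - 9, 6*x - 8*y)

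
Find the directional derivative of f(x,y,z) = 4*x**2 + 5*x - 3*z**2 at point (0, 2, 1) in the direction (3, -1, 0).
3*sqrt(10)/2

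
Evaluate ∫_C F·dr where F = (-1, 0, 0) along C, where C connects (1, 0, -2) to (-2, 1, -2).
3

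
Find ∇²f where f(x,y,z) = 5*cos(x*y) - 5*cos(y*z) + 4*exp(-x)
(5*(-x**2*cos(x*y) - y**2*cos(x*y) + y**2*cos(y*z) + z**2*cos(y*z))*exp(x) + 4)*exp(-x)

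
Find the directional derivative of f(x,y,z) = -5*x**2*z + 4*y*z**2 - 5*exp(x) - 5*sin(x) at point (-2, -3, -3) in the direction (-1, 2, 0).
sqrt(5)*(exp(2)*cos(2) + 1 + 132*exp(2)/5)*exp(-2)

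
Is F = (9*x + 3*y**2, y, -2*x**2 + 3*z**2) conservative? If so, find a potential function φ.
No, ∇×F = (0, 4*x, -6*y) ≠ 0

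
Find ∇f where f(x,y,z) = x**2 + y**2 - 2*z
(2*x, 2*y, -2)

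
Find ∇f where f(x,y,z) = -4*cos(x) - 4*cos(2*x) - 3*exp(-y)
(4*(4*cos(x) + 1)*sin(x), 3*exp(-y), 0)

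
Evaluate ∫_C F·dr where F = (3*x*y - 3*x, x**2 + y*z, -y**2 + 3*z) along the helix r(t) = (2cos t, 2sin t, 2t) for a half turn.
6*pi*(-1 + pi)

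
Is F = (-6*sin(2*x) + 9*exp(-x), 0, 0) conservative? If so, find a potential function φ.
Yes, F is conservative. φ = 3*cos(2*x) - 9*exp(-x)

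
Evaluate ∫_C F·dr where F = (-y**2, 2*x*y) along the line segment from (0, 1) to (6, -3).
26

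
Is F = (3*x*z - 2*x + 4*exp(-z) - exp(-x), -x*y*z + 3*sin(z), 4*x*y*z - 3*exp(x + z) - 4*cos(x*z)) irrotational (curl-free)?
No, ∇×F = (x*y + 4*x*z - 3*cos(z), 3*x - 4*y*z - 4*z*sin(x*z) + 3*exp(x + z) - 4*exp(-z), -y*z)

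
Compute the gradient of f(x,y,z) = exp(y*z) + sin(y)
(0, z*exp(y*z) + cos(y), y*exp(y*z))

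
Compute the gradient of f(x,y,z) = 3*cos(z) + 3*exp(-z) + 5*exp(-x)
(-5*exp(-x), 0, -3*sin(z) - 3*exp(-z))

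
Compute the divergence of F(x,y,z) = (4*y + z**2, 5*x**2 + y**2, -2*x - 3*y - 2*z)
2*y - 2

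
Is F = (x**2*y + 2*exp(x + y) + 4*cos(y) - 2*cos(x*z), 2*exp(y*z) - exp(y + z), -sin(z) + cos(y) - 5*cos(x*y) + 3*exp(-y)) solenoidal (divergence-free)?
No, ∇·F = 2*x*y + 2*z*exp(y*z) + 2*z*sin(x*z) + 2*exp(x + y) - exp(y + z) - cos(z)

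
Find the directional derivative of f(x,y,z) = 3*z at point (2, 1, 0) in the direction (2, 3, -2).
-6*sqrt(17)/17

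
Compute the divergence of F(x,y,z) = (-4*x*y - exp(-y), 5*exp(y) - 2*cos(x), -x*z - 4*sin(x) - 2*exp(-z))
-x - 4*y + 5*exp(y) + 2*exp(-z)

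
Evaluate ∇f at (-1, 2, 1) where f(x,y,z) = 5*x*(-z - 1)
(-10, 0, 5)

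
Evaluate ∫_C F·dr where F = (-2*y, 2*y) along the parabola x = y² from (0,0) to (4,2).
-20/3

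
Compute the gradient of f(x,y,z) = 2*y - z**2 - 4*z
(0, 2, -2*z - 4)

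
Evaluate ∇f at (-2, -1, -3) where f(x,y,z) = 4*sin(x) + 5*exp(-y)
(4*cos(2), -5*E, 0)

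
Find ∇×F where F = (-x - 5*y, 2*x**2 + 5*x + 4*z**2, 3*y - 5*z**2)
(3 - 8*z, 0, 4*x + 10)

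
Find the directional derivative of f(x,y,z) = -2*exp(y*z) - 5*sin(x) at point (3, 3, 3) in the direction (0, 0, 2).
-6*exp(9)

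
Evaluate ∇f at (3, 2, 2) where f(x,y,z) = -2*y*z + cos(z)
(0, -4, -4 - sin(2))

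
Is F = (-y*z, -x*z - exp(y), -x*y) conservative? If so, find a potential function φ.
Yes, F is conservative. φ = -x*y*z - exp(y)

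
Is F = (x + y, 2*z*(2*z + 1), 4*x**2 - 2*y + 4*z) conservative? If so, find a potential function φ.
No, ∇×F = (-8*z - 4, -8*x, -1) ≠ 0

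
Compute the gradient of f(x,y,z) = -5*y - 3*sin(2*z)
(0, -5, -6*cos(2*z))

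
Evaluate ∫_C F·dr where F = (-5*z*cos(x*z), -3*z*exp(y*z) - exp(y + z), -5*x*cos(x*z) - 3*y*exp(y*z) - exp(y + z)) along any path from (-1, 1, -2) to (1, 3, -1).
-exp(2) - 3*exp(-3) + exp(-1) + 3*exp(-2) + 5*sin(1) + 5*sin(2)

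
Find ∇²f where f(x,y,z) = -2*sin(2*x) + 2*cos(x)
2*(8*sin(x) - 1)*cos(x)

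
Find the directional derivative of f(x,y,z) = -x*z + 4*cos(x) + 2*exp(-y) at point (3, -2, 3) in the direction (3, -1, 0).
sqrt(10)*(-9 - 12*sin(3) + 2*exp(2))/10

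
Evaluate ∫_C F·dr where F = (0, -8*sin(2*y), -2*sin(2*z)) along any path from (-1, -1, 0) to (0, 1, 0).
0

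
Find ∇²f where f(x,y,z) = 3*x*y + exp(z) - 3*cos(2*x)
exp(z) + 12*cos(2*x)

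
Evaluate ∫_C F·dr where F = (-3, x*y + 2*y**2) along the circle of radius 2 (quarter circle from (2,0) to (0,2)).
14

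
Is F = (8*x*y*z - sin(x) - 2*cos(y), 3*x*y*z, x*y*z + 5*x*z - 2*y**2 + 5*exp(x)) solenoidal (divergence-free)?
No, ∇·F = x*y + 3*x*z + 5*x + 8*y*z - cos(x)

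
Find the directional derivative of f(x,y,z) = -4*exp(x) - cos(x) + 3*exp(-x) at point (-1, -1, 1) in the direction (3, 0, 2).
-3*sqrt(13)*(E*sin(1) + 4 + 3*exp(2))*exp(-1)/13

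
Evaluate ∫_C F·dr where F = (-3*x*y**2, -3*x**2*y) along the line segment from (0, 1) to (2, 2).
-24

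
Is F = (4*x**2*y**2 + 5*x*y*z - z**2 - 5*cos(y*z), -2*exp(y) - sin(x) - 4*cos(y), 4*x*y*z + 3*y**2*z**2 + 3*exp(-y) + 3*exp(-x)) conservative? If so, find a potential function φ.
No, ∇×F = (4*x*z + 6*y*z**2 - 3*exp(-y), 5*x*y - 4*y*z + 5*y*sin(y*z) - 2*z + 3*exp(-x), -8*x**2*y - 5*x*z - 5*z*sin(y*z) - cos(x)) ≠ 0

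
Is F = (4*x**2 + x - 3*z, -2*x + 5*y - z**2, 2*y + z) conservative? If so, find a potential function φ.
No, ∇×F = (2*z + 2, -3, -2) ≠ 0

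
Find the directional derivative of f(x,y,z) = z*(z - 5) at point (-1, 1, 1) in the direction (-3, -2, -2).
6*sqrt(17)/17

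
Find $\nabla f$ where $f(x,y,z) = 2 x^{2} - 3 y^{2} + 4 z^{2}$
(4*x, -6*y, 8*z)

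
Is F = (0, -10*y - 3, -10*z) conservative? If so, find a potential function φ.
Yes, F is conservative. φ = -5*y**2 - 3*y - 5*z**2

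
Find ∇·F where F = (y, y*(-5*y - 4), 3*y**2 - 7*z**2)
-10*y - 14*z - 4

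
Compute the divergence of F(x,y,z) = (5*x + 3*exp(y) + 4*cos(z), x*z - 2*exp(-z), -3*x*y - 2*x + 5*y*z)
5*y + 5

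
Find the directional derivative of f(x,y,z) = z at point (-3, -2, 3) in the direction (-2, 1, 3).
3*sqrt(14)/14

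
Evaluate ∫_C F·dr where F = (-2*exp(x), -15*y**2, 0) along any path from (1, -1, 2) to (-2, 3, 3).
-140 - 2*exp(-2) + 2*E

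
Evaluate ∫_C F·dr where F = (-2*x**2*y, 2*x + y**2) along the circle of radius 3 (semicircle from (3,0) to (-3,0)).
117*pi/4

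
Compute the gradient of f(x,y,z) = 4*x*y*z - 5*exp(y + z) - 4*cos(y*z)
(4*y*z, 4*x*z + 4*z*sin(y*z) - 5*exp(y + z), 4*x*y + 4*y*sin(y*z) - 5*exp(y + z))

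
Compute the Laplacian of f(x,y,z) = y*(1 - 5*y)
-10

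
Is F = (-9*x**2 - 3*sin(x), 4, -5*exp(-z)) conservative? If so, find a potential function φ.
Yes, F is conservative. φ = -3*x**3 + 4*y + 3*cos(x) + 5*exp(-z)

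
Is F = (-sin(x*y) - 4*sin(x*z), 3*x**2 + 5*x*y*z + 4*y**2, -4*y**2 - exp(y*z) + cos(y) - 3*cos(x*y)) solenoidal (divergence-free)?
No, ∇·F = 5*x*z - y*exp(y*z) - y*cos(x*y) + 8*y - 4*z*cos(x*z)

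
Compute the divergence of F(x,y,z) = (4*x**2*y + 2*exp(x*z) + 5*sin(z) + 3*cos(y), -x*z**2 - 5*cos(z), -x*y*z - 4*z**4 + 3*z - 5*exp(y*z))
7*x*y - 5*y*exp(y*z) - 16*z**3 + 2*z*exp(x*z) + 3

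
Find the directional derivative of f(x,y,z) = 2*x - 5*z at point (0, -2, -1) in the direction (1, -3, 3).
-13*sqrt(19)/19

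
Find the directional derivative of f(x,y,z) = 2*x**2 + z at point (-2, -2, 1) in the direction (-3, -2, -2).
22*sqrt(17)/17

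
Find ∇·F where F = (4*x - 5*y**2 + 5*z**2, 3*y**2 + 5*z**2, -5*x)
6*y + 4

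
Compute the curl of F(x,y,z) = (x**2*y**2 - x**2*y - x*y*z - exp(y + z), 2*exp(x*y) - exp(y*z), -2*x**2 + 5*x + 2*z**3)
(y*exp(y*z), -x*y + 4*x - exp(y + z) - 5, -2*x**2*y + x**2 + x*z + 2*y*exp(x*y) + exp(y + z))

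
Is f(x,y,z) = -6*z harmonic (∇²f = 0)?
Yes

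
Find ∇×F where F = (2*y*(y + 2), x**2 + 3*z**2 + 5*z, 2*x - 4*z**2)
(-6*z - 5, -2, 2*x - 4*y - 4)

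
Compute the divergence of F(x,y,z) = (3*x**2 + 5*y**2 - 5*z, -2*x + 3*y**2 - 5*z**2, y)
6*x + 6*y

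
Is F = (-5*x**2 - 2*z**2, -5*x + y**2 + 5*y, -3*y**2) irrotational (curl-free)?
No, ∇×F = (-6*y, -4*z, -5)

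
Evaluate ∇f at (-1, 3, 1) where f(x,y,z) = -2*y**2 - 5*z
(0, -12, -5)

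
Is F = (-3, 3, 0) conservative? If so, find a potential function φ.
Yes, F is conservative. φ = -3*x + 3*y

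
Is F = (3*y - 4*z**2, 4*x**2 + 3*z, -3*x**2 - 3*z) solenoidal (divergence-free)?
No, ∇·F = -3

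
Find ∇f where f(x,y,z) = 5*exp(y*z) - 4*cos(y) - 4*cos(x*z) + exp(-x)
(4*z*sin(x*z) - exp(-x), 5*z*exp(y*z) + 4*sin(y), 4*x*sin(x*z) + 5*y*exp(y*z))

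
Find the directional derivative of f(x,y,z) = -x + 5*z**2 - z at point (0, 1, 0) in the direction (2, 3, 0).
-2*sqrt(13)/13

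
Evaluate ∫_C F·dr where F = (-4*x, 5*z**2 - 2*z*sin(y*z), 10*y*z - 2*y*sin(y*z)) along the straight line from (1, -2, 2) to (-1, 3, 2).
-2*cos(4) + 2*cos(6) + 100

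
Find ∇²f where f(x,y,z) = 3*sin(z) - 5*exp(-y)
-3*sin(z) - 5*exp(-y)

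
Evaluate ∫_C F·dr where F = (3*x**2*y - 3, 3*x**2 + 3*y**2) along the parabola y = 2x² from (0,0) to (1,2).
46/5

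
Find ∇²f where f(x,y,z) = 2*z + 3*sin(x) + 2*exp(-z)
-3*sin(x) + 2*exp(-z)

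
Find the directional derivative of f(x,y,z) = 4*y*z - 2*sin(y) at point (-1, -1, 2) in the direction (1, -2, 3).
2*sqrt(14)*(-7 + cos(1))/7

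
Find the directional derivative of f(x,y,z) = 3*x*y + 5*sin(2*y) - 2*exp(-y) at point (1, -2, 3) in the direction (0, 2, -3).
2*sqrt(13)*(10*cos(4) + 3 + 2*exp(2))/13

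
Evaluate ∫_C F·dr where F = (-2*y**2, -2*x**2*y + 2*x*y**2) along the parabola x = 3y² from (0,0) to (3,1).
-24/5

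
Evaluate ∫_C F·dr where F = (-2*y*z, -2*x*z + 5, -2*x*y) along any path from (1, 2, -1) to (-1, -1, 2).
-23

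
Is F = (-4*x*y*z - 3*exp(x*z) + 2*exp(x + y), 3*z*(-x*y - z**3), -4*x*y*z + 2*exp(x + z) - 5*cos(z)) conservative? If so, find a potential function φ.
No, ∇×F = (3*x*y - 4*x*z + 12*z**3, -4*x*y - 3*x*exp(x*z) + 4*y*z - 2*exp(x + z), 4*x*z - 3*y*z - 2*exp(x + y)) ≠ 0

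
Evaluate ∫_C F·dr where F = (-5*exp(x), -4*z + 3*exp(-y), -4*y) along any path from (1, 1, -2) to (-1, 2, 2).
-24 - 2*exp(-1) - 3*exp(-2) + 5*E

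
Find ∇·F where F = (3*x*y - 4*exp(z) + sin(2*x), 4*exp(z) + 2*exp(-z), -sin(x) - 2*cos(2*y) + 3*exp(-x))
3*y + 2*cos(2*x)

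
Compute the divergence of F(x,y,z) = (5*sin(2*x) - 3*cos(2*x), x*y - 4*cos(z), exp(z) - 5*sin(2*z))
x + exp(z) + 6*sin(2*x) + 10*cos(2*x) - 10*cos(2*z)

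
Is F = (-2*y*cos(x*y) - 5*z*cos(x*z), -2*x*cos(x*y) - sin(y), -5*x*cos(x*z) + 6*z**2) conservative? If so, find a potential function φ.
Yes, F is conservative. φ = 2*z**3 - 2*sin(x*y) - 5*sin(x*z) + cos(y)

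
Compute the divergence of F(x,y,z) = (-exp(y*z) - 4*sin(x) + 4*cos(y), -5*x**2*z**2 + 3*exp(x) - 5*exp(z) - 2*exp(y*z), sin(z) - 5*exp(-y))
-2*z*exp(y*z) - 4*cos(x) + cos(z)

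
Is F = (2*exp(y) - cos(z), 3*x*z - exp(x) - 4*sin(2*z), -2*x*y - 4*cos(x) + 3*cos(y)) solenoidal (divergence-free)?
Yes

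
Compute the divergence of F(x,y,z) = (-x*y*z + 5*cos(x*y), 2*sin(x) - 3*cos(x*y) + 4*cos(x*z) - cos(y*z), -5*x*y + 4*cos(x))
3*x*sin(x*y) - y*z - 5*y*sin(x*y) + z*sin(y*z)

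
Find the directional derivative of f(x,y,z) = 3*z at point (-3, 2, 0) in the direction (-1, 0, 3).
9*sqrt(10)/10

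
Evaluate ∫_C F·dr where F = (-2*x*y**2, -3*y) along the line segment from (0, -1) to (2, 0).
5/6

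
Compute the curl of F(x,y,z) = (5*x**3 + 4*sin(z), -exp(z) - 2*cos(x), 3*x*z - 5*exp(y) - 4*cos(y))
(-5*exp(y) + exp(z) + 4*sin(y), -3*z + 4*cos(z), 2*sin(x))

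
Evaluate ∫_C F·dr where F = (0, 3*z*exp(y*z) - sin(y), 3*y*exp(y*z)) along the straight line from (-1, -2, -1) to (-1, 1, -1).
-3*exp(2) - cos(2) + cos(1) + 3*exp(-1)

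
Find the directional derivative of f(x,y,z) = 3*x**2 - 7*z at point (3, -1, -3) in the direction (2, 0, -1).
43*sqrt(5)/5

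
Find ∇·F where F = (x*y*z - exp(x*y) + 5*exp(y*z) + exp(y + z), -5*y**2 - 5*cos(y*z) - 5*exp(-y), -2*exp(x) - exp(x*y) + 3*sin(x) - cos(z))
y*z - y*exp(x*y) - 10*y + 5*z*sin(y*z) + sin(z) + 5*exp(-y)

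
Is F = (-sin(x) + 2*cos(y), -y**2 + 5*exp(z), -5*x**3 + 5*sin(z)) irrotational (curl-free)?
No, ∇×F = (-5*exp(z), 15*x**2, 2*sin(y))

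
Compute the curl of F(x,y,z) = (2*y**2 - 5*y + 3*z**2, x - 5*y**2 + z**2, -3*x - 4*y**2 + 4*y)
(-8*y - 2*z + 4, 6*z + 3, 6 - 4*y)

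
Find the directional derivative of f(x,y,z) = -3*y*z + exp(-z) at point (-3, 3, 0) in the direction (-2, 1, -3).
15*sqrt(14)/7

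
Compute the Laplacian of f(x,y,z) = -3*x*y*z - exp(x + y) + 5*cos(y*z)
-5*y**2*cos(y*z) - 5*z**2*cos(y*z) - 2*exp(x + y)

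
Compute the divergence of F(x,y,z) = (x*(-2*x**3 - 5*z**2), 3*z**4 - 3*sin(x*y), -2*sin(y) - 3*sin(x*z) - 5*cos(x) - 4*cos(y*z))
-8*x**3 - 3*x*cos(x*y) - 3*x*cos(x*z) + 4*y*sin(y*z) - 5*z**2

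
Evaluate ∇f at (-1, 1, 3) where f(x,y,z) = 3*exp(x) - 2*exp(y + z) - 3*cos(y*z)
(3*exp(-1), -2*exp(4) + 9*sin(3), -2*exp(4) + 3*sin(3))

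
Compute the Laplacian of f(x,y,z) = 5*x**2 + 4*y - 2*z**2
6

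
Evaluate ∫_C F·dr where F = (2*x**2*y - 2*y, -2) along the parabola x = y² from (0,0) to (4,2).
1228/21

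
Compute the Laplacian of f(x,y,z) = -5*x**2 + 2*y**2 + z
-6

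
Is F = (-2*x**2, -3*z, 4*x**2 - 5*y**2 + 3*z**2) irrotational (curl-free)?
No, ∇×F = (3 - 10*y, -8*x, 0)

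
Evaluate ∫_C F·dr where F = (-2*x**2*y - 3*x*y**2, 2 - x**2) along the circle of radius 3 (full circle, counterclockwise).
81*pi/2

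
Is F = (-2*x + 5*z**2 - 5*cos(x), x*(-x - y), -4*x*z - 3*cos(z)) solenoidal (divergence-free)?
No, ∇·F = -5*x + 5*sin(x) + 3*sin(z) - 2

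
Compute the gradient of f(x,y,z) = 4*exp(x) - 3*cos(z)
(4*exp(x), 0, 3*sin(z))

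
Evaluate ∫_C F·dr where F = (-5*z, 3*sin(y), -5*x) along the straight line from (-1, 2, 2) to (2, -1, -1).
-3*cos(1) + 3*cos(2)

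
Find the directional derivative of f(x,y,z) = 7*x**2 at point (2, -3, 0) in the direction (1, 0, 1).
14*sqrt(2)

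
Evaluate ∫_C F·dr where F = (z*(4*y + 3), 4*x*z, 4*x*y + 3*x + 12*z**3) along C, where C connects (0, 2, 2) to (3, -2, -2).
30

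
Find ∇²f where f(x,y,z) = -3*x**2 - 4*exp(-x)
-6 - 4*exp(-x)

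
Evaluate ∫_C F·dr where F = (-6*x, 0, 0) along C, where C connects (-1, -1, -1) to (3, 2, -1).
-24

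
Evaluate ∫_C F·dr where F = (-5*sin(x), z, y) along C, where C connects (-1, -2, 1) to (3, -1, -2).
5*cos(3) - 5*cos(1) + 4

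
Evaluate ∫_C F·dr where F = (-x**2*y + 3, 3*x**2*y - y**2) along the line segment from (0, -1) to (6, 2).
60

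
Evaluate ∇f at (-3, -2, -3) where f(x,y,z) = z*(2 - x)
(3, 0, 5)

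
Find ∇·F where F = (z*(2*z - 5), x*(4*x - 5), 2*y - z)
-1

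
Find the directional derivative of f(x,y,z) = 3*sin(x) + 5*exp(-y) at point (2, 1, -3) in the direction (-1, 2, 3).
-sqrt(14)*(3*E*cos(2) + 10)*exp(-1)/14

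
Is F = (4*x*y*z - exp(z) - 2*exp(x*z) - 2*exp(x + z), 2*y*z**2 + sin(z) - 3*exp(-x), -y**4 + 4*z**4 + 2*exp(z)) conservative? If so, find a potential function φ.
No, ∇×F = (-4*y**3 - 4*y*z - cos(z), 4*x*y - 2*x*exp(x*z) - exp(z) - 2*exp(x + z), -4*x*z + 3*exp(-x)) ≠ 0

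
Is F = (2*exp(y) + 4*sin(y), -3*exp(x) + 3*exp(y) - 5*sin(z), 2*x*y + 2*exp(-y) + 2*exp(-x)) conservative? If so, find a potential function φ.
No, ∇×F = (2*x + 5*cos(z) - 2*exp(-y), -2*y + 2*exp(-x), -3*exp(x) - 2*exp(y) - 4*cos(y)) ≠ 0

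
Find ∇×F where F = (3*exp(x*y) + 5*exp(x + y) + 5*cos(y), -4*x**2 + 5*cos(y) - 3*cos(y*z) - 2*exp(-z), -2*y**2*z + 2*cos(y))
(-4*y*z - 3*y*sin(y*z) - 2*sin(y) - 2*exp(-z), 0, -3*x*exp(x*y) - 8*x - 5*exp(x + y) + 5*sin(y))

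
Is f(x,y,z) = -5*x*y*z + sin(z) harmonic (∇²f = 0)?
No, ∇²f = -sin(z)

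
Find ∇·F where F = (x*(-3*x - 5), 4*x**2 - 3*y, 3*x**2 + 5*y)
-6*x - 8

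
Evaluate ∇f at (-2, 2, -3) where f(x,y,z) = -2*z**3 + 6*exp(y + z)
(0, 6*exp(-1), -54 + 6*exp(-1))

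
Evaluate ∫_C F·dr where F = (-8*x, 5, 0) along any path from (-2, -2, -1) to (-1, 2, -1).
32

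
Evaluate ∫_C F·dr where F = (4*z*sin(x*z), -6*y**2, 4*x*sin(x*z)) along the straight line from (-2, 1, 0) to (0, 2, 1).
-14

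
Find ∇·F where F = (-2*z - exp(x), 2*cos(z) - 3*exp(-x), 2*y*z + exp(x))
2*y - exp(x)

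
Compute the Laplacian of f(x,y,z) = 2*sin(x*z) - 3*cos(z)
-2*x**2*sin(x*z) - 2*z**2*sin(x*z) + 3*cos(z)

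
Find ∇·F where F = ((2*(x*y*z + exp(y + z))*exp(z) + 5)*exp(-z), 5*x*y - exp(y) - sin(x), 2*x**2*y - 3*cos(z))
5*x + 2*y*z - exp(y) + 3*sin(z)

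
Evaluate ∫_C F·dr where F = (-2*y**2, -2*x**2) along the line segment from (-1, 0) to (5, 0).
0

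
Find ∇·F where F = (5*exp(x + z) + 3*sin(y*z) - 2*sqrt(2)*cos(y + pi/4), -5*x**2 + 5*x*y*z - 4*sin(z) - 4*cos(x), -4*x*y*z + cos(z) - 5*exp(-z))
-4*x*y + 5*x*z + 5*exp(x + z) - sin(z) + 5*exp(-z)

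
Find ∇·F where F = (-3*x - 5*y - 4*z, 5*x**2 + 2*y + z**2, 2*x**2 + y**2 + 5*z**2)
10*z - 1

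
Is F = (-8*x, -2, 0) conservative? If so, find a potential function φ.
Yes, F is conservative. φ = -4*x**2 - 2*y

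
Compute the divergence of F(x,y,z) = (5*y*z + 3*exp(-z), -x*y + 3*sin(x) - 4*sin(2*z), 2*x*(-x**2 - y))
-x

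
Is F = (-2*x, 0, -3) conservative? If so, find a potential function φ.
Yes, F is conservative. φ = -x**2 - 3*z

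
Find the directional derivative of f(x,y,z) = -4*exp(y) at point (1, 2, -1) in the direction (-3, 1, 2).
-2*sqrt(14)*exp(2)/7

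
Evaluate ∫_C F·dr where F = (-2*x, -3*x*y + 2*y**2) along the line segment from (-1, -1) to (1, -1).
0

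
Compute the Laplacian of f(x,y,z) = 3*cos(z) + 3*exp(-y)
-3*cos(z) + 3*exp(-y)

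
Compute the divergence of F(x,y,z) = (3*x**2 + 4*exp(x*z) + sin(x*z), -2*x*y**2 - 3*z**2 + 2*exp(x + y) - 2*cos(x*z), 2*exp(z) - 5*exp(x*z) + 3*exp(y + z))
-4*x*y - 5*x*exp(x*z) + 6*x + 4*z*exp(x*z) + z*cos(x*z) + 2*exp(z) + 2*exp(x + y) + 3*exp(y + z)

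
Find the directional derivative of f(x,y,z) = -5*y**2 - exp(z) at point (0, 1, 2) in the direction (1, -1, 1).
sqrt(3)*(10 - exp(2))/3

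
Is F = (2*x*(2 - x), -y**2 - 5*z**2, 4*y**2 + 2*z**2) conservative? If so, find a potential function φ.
No, ∇×F = (8*y + 10*z, 0, 0) ≠ 0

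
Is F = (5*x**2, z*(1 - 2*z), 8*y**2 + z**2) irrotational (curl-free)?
No, ∇×F = (16*y + 4*z - 1, 0, 0)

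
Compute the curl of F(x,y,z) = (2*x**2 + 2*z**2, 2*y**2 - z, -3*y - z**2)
(-2, 4*z, 0)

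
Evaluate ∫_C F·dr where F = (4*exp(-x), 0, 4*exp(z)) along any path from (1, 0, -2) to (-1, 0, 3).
4*(-1 + E - (1 - exp(2))*exp(3))*exp(-2)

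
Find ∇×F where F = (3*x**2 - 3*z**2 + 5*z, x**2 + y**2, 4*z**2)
(0, 5 - 6*z, 2*x)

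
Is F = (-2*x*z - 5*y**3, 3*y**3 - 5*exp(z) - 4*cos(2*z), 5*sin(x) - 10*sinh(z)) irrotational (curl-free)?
No, ∇×F = (5*exp(z) - 8*sin(2*z), -2*x - 5*cos(x), 15*y**2)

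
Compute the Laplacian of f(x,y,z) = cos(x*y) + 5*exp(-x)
(-(x**2 + y**2)*exp(x)*cos(x*y) + 5)*exp(-x)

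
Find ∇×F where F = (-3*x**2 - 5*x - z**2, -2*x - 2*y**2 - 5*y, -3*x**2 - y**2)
(-2*y, 6*x - 2*z, -2)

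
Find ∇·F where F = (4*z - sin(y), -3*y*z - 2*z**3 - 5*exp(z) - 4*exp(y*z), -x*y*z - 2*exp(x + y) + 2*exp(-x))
-x*y - 4*z*exp(y*z) - 3*z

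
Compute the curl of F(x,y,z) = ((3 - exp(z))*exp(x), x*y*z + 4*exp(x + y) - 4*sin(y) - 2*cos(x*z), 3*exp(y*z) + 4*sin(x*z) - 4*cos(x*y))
(-x*y + 4*x*sin(x*y) - 2*x*sin(x*z) + 3*z*exp(y*z), -4*y*sin(x*y) - 4*z*cos(x*z) - exp(x + z), y*z + 2*z*sin(x*z) + 4*exp(x + y))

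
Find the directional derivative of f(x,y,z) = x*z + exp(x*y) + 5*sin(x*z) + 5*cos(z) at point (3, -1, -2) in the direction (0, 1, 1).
sqrt(2)*(3 + (3 + 5*sin(2) + 15*cos(6))*exp(3))*exp(-3)/2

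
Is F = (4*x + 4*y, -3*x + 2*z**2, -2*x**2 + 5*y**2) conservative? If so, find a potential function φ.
No, ∇×F = (10*y - 4*z, 4*x, -7) ≠ 0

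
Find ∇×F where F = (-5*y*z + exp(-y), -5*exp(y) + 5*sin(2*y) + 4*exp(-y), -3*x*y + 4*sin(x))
(-3*x, -2*y - 4*cos(x), 5*z + exp(-y))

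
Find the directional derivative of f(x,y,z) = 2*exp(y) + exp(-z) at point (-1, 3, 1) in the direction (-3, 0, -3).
sqrt(2)*exp(-1)/2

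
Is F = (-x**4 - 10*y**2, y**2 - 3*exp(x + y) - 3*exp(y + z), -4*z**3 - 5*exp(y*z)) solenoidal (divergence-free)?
No, ∇·F = -4*x**3 - 5*y*exp(y*z) + 2*y - 12*z**2 - 3*exp(x + y) - 3*exp(y + z)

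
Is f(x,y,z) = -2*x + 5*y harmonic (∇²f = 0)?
Yes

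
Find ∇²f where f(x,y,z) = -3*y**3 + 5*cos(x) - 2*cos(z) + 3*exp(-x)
-18*y - 5*cos(x) + 2*cos(z) + 3*exp(-x)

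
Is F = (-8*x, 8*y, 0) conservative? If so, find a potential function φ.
Yes, F is conservative. φ = -4*x**2 + 4*y**2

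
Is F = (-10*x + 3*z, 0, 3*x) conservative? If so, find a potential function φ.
Yes, F is conservative. φ = x*(-5*x + 3*z)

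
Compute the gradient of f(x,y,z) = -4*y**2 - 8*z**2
(0, -8*y, -16*z)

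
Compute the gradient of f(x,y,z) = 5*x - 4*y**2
(5, -8*y, 0)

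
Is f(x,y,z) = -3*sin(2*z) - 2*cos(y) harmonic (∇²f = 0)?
No, ∇²f = 12*sin(2*z) + 2*cos(y)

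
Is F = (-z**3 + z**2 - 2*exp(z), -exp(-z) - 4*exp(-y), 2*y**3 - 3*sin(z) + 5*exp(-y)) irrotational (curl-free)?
No, ∇×F = (6*y**2 - exp(-z) - 5*exp(-y), -3*z**2 + 2*z - 2*exp(z), 0)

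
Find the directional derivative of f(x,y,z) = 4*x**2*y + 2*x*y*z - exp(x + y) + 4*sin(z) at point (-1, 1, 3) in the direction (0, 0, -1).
2 - 4*cos(3)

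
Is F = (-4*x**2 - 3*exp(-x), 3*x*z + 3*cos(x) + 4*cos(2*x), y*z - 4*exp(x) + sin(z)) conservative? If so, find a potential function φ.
No, ∇×F = (-3*x + z, 4*exp(x), 3*z - 3*sin(x) - 8*sin(2*x)) ≠ 0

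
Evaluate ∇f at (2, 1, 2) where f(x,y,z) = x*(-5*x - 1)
(-21, 0, 0)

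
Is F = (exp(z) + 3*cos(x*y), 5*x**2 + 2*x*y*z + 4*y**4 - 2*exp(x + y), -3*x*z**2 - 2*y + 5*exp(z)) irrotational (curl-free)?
No, ∇×F = (-2*x*y - 2, 3*z**2 + exp(z), 3*x*sin(x*y) + 10*x + 2*y*z - 2*exp(x + y))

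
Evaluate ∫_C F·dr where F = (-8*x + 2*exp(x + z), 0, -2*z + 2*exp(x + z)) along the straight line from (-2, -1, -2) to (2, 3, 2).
4*sinh(4)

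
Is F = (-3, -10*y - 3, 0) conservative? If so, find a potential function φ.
Yes, F is conservative. φ = -3*x - 5*y**2 - 3*y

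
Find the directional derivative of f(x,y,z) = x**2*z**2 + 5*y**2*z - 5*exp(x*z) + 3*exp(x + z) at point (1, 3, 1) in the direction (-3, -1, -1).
sqrt(11)*(-12*exp(2) - 83 + 20*E)/11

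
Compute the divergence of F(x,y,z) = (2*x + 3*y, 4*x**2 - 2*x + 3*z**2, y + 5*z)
7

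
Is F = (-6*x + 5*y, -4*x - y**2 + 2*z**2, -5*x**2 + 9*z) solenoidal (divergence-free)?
No, ∇·F = 3 - 2*y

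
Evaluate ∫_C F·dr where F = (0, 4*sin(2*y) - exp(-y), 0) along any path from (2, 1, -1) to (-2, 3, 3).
(2*(-cos(6) + cos(2))*exp(3) - exp(2) + 1)*exp(-3)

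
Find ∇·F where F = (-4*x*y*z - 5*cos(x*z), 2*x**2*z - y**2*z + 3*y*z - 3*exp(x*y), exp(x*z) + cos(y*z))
-3*x*exp(x*y) + x*exp(x*z) - 6*y*z - y*sin(y*z) + 5*z*sin(x*z) + 3*z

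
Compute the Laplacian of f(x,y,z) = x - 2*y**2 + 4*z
-4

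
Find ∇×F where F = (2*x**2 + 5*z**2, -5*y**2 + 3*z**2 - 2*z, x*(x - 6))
(2 - 6*z, -2*x + 10*z + 6, 0)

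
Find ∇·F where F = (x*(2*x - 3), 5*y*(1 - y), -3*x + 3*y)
4*x - 10*y + 2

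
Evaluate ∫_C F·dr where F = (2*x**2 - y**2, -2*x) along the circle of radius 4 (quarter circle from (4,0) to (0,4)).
-8*pi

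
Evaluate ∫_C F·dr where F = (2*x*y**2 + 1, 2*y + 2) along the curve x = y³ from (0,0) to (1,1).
19/4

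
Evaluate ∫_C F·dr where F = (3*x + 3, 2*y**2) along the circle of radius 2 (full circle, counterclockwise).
0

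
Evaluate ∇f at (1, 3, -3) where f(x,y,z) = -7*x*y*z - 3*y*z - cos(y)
(63, sin(3) + 30, -30)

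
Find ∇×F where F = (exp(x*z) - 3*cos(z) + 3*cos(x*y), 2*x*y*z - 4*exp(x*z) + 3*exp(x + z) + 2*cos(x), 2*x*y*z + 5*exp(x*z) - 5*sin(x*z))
(-2*x*y + 2*x*z + 4*x*exp(x*z) - 3*exp(x + z), x*exp(x*z) - 2*y*z - 5*z*exp(x*z) + 5*z*cos(x*z) + 3*sin(z), 3*x*sin(x*y) + 2*y*z - 4*z*exp(x*z) + 3*exp(x + z) - 2*sin(x))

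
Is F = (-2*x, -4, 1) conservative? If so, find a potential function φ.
Yes, F is conservative. φ = -x**2 - 4*y + z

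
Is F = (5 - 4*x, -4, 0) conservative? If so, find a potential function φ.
Yes, F is conservative. φ = -2*x**2 + 5*x - 4*y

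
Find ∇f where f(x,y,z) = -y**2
(0, -2*y, 0)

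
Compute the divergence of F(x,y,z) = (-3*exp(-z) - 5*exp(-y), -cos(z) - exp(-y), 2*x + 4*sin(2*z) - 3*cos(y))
8*cos(2*z) + exp(-y)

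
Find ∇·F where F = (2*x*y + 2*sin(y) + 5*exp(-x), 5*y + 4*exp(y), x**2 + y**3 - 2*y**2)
2*y + 4*exp(y) + 5 - 5*exp(-x)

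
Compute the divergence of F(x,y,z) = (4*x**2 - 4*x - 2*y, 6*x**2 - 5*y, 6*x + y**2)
8*x - 9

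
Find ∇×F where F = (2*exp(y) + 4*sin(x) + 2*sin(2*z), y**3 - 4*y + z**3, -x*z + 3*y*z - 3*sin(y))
(-3*z**2 + 3*z - 3*cos(y), z + 4*cos(2*z), -2*exp(y))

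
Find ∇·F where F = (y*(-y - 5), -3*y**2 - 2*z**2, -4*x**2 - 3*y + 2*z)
2 - 6*y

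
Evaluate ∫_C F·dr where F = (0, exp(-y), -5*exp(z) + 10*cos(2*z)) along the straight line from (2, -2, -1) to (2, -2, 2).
5*(E*(-exp(2) + sin(4) + sin(2)) + 1)*exp(-1)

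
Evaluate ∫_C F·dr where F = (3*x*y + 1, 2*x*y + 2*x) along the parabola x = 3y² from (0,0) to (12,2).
1988/5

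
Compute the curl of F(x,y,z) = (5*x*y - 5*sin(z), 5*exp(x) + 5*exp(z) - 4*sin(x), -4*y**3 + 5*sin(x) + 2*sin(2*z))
(-12*y**2 - 5*exp(z), -5*cos(x) - 5*cos(z), -5*x + 5*exp(x) - 4*cos(x))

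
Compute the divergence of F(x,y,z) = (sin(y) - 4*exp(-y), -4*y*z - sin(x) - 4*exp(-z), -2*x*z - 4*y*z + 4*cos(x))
-2*x - 4*y - 4*z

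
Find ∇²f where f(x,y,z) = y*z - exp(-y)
-exp(-y)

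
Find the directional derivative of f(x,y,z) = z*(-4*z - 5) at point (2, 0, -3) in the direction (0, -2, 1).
19*sqrt(5)/5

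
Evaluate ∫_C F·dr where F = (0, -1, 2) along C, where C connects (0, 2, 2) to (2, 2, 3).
2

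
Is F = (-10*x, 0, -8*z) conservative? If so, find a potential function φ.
Yes, F is conservative. φ = -5*x**2 - 4*z**2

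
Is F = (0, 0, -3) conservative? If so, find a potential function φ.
Yes, F is conservative. φ = -3*z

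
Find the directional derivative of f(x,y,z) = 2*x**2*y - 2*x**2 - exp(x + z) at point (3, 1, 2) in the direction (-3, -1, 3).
-18*sqrt(19)/19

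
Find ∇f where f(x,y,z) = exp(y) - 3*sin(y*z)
(0, -3*z*cos(y*z) + exp(y), -3*y*cos(y*z))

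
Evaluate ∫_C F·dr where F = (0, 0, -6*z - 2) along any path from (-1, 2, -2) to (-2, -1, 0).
8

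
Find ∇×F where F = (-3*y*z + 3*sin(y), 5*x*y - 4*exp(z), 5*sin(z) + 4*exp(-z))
(4*exp(z), -3*y, 5*y + 3*z - 3*cos(y))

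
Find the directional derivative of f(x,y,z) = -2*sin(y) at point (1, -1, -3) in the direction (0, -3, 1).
3*sqrt(10)*cos(1)/5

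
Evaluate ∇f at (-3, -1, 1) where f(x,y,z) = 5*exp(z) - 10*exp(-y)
(0, 10*E, 5*E)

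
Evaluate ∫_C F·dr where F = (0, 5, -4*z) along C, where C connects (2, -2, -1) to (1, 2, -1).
20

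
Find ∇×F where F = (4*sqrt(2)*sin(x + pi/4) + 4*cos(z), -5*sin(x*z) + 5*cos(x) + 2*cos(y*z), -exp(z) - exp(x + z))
(5*x*cos(x*z) + 2*y*sin(y*z), exp(x + z) - 4*sin(z), -5*z*cos(x*z) - 5*sin(x))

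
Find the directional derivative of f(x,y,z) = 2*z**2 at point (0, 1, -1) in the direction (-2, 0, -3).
12*sqrt(13)/13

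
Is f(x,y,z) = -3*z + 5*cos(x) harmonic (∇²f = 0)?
No, ∇²f = -5*cos(x)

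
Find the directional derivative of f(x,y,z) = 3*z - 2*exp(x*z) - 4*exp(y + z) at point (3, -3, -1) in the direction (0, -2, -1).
3*sqrt(5)*(-exp(4) + 4 + 2*E)*exp(-4)/5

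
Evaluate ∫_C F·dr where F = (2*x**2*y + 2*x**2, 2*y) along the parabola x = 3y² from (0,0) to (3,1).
241/7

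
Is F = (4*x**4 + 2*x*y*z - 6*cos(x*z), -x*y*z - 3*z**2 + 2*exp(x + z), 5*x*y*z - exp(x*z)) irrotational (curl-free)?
No, ∇×F = (x*y + 5*x*z + 6*z - 2*exp(x + z), 2*x*y + 6*x*sin(x*z) - 5*y*z + z*exp(x*z), -2*x*z - y*z + 2*exp(x + z))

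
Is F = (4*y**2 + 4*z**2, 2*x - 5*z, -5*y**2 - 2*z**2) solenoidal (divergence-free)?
No, ∇·F = -4*z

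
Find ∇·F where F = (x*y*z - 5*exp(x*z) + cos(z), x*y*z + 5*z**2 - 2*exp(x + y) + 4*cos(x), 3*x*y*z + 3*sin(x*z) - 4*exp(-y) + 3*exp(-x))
3*x*y + x*z + 3*x*cos(x*z) + y*z - 5*z*exp(x*z) - 2*exp(x + y)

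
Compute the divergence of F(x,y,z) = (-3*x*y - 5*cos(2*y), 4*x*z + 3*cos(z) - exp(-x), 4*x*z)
4*x - 3*y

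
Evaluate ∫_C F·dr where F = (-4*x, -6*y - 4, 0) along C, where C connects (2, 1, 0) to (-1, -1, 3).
14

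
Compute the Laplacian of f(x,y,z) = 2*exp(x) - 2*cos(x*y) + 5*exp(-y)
(2*(x**2*cos(x*y) + y**2*cos(x*y) + exp(x))*exp(y) + 5)*exp(-y)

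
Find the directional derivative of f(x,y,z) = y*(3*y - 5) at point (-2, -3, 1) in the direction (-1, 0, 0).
0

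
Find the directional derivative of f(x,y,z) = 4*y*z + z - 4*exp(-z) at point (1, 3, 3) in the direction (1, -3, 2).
sqrt(14)*(4 - 5*exp(3))*exp(-3)/7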